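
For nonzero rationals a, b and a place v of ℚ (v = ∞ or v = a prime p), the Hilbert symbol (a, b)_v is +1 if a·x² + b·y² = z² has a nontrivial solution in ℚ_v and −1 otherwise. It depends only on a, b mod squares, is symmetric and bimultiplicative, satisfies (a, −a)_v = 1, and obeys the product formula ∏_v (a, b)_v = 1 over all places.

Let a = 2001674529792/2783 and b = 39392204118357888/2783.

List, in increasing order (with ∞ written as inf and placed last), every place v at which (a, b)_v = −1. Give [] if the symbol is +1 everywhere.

Mod squares: a ≡ 1258629, b ≡ 345506. Check v ∈ {∞, 2, 3, 7, 11, 17, 23, 29, 37}.
v=37: a=37^1·(≡24), b=37^1·(≡6) mod 37; (24|37)=-1, (6|37)=-1; (−1)^{1·1·18}·(-1)^1·(-1)^1 = +1.
v=29: a=29^1·(≡10), b=29^1·(≡24) mod 29; (10|29)=-1, (24|29)=+1; (−1)^{1·1·14}·(-1)^1·(+1)^1 = -1.
v=7: a=7^2·(≡2), b=7^5·(≡1) mod 7; (2|7)=+1, (1|7)=+1; (−1)^{2·5·3}·(+1)^5·(+1)^2 = +1.
v=3: a=3^7·(≡2), b=3^10·(≡2) mod 3; (2|3)=-1, (2|3)=-1; (−1)^{7·10·1}·(-1)^10·(-1)^7 = -1.
v=17: a=17^1·(≡8), b=17^2·(≡13) mod 17; (8|17)=+1, (13|17)=+1; (−1)^{1·2·8}·(+1)^2·(+1)^1 = +1.
v=11: a=11^-2·(≡3), b=11^-2·(≡6) mod 11; (3|11)=+1, (6|11)=-1; (−1)^{-2·-2·5}·(+1)^-2·(-1)^-2 = +1.
v=23: a=23^-1·(≡1), b=23^-1·(≡6) mod 23; (1|23)=+1, (6|23)=+1; (−1)^{-1·-1·11}·(+1)^-1·(+1)^-1 = -1.
v=2: v_2(a)=10, v_2(b)=7; units ≡ 5, 1 (mod 8); ε·ε+αω+βω = 0·0+10·0+7·1 ≡ 1  ⇒  (a,b)_2 = -1.
v=∞: 1258629 > 0 and 345506 > 0  ⇒  (a,b)_∞ = +1.
(1258629, 345506 / ℚ) ramifies at {2, 3, 23, 29}: a division algebra.

[2, 3, 23, 29]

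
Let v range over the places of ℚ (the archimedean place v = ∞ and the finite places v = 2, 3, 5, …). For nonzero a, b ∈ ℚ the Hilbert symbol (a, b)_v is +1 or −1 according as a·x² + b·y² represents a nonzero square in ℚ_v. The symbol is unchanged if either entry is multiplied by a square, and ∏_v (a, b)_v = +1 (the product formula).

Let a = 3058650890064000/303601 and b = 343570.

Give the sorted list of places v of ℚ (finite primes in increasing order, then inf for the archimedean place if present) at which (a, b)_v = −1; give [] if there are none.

[5, 11, 17, 47]

Mod squares: a ≡ 4334822690, b ≡ 343570. Check v ∈ {∞, 2, 3, 5, 7, 11, 17, 19, 29, 31, 37, 43, 47}.
v=5: a=5^3·(≡2), b=5^1·(≡4) mod 5; (2|5)=-1, (4|5)=+1; (−1)^{3·1·2}·(-1)^1·(+1)^3 = -1.
v=47: a=47^1·(≡17), b=47^1·(≡25) mod 47; (17|47)=+1, (25|47)=+1; (−1)^{1·1·23}·(+1)^1·(+1)^1 = -1.
v=3: a=3^2·(≡2), b=3^0·(≡1) mod 3; (2|3)=-1, (1|3)=+1; (−1)^{2·0·1}·(-1)^0·(+1)^2 = +1.
v=19: a=19^-2·(≡8), b=19^0·(≡12) mod 19; (8|19)=-1, (12|19)=-1; (−1)^{-2·0·9}·(-1)^0·(-1)^-2 = +1.
v=7: a=7^2·(≡4), b=7^0·(≡3) mod 7; (4|7)=+1, (3|7)=-1; (−1)^{2·0·3}·(+1)^0·(-1)^2 = +1.
v=11: a=11^1·(≡6), b=11^0·(≡7) mod 11; (6|11)=-1, (7|11)=-1; (−1)^{1·0·5}·(-1)^0·(-1)^1 = -1.
v=∞: 4334822690 > 0 and 343570 > 0  ⇒  (a,b)_∞ = +1.
v=31: a=31^1·(≡25), b=31^0·(≡28) mod 31; (25|31)=+1, (28|31)=+1; (−1)^{1·0·15}·(+1)^0·(+1)^1 = +1.
v=17: a=17^1·(≡8), b=17^1·(≡14) mod 17; (8|17)=+1, (14|17)=-1; (−1)^{1·1·8}·(+1)^1·(-1)^1 = -1.
v=37: a=37^1·(≡14), b=37^0·(≡25) mod 37; (14|37)=-1, (25|37)=+1; (−1)^{1·0·18}·(-1)^0·(+1)^1 = +1.
v=43: a=43^1·(≡3), b=43^1·(≡35) mod 43; (3|43)=-1, (35|43)=+1; (−1)^{1·1·21}·(-1)^1·(+1)^1 = +1.
v=2: v_2(a)=7, v_2(b)=1; units ≡ 1, 1 (mod 8); ε·ε+αω+βω = 0·0+7·0+1·0 ≡ 0  ⇒  (a,b)_2 = +1.
v=29: a=29^-2·(≡10), b=29^0·(≡7) mod 29; (10|29)=-1, (7|29)=+1; (−1)^{-2·0·14}·(-1)^0·(+1)^-2 = +1.
|Ram(4334822690, 343570)| = 4, even; anisotropic at {5, 11, 17, 47}.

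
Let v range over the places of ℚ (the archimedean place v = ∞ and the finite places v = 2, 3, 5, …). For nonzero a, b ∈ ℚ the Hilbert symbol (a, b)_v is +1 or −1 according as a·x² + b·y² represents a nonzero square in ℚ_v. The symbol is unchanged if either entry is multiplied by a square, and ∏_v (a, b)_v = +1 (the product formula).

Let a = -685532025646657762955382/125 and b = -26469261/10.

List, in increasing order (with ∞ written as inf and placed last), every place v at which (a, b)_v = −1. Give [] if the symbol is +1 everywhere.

[13, inf]

Mod squares: a ≡ -110, b ≡ -7410. Check v ∈ {∞, 2, 3, 5, 7, 11, 13, 19}.
v=11: a=11^1·(≡3), b=11^0·(≡5) mod 11; (3|11)=+1, (5|11)=+1; (−1)^{1·0·5}·(+1)^0·(+1)^1 = +1.
v=7: a=7^4·(≡4), b=7^2·(≡5) mod 7; (4|7)=+1, (5|7)=-1; (−1)^{4·2·3}·(+1)^2·(-1)^4 = +1.
v=5: a=5^-3·(≡3), b=5^-1·(≡2) mod 5; (3|5)=-1, (2|5)=-1; (−1)^{-3·-1·2}·(-1)^-1·(-1)^-3 = +1.
v=2: v_2(a)=1, v_2(b)=-1; units ≡ 1, 7 (mod 8); ε·ε+αω+βω = 0·1+1·0+-1·0 ≡ 0  ⇒  (a,b)_2 = +1.
v=13: a=13^4·(≡7), b=13^1·(≡8) mod 13; (7|13)=-1, (8|13)=-1; (−1)^{4·1·6}·(-1)^1·(-1)^4 = -1.
v=∞: -110 < 0 and -7410 < 0  ⇒  (a,b)_∞ = -1.
v=3: a=3^20·(≡1), b=3^7·(≡2) mod 3; (1|3)=+1, (2|3)=-1; (−1)^{20·7·1}·(+1)^7·(-1)^20 = +1.
v=19: a=19^4·(≡9), b=19^1·(≡17) mod 19; (9|19)=+1, (17|19)=+1; (−1)^{4·1·9}·(+1)^1·(+1)^4 = +1.
|Ram(-110, -7410)| = 2, even; anisotropic at {13, ∞}.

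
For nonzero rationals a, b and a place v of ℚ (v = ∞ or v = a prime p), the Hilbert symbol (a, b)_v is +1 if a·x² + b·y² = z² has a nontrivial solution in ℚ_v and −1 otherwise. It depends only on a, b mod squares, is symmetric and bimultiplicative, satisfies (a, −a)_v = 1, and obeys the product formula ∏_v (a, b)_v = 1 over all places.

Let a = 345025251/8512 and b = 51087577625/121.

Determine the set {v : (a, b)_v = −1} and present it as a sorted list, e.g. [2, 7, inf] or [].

[3, 5, 7, 19]

(a, b) ≡ (6783, 2945) mod (ℚ^×)²; places V = {2, 3, 5, 7, 11, 17, 19, 31, ∞}.
(a,b)_17: α=5, u≡16; β=2, v≡13 (mod 17); (16|17)=+1, (13|17)=+1; sign (−1)^0·+1^2·+1^5 = +1.
(a,b)_19: α=-1, u≡3; β=1, v≡15 (mod 19); (3|19)=-1, (15|19)=-1; sign (−1)^1·-1^1·-1^-1 = -1.
(a,b)_3: α=5, u≡2; β=0, v≡2 (mod 3); (2|3)=-1, (2|3)=-1; sign (−1)^0·-1^0·-1^5 = -1.
(a,b)_7: α=-1, u≡5; β=4, v≡6 (mod 7); (5|7)=-1, (6|7)=-1; sign (−1)^0·-1^4·-1^-1 = -1.
(a,b)_11: α=0, u≡6; β=-2, v≡7 (mod 11); (6|11)=-1, (7|11)=-1; sign (−1)^0·-1^-2·-1^0 = +1.
(a,b)_∞: sgn(6783)=+, sgn(2945)=+, so +1.
(a,b)_31: α=0, u≡10; β=1, v≡2 (mod 31); (10|31)=+1, (2|31)=+1; sign (−1)^0·+1^1·+1^0 = +1.
(a,b)_5: α=0, u≡3; β=3, v≡1 (mod 5); (3|5)=-1, (1|5)=+1; sign (−1)^0·-1^3·+1^0 = -1.
(a,b)_2: α=-6, β=0; u≡7, v≡1 (mod 8); ε(u)ε(v)=1·0, αω(v)=-6·0, βω(u)=0·0; sum ≡ 0  ⇒  +1.
|Ram(6783, 2945)| = 4, even; anisotropic at {3, 5, 7, 19}.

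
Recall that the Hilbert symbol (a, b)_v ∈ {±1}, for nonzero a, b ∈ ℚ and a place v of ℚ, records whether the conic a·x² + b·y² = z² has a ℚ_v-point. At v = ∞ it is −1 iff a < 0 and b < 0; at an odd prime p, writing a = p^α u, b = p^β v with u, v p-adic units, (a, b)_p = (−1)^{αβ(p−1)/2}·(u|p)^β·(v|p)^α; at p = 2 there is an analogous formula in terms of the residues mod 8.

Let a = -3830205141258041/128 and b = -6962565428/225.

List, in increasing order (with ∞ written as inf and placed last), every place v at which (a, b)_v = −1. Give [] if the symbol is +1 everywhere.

(a, b) ≡ (-322, -210197) mod (ℚ^×)²; places V = {2, 3, 5, 7, 13, 19, 23, 31, 37, ∞}.
(a,b)_5: α=0, u≡3; β=-2, v≡3 (mod 5); (3|5)=-1, (3|5)=-1; sign (−1)^0·-1^-2·-1^0 = +1.
(a,b)_∞: sgn(-322)=−, sgn(-210197)=−, so -1.
(a,b)_37: α=0, u≡11; β=1, v≡14 (mod 37); (11|37)=+1, (14|37)=-1; sign (−1)^0·+1^1·-1^0 = +1.
(a,b)_19: α=2, u≡11; β=1, v≡18 (mod 19); (11|19)=+1, (18|19)=-1; sign (−1)^0·+1^1·-1^2 = +1.
(a,b)_3: α=0, u≡2; β=-2, v≡1 (mod 3); (2|3)=-1, (1|3)=+1; sign (−1)^0·-1^-2·+1^0 = +1.
(a,b)_7: α=5, u≡6; β=2, v≡3 (mod 7); (6|7)=-1, (3|7)=-1; sign (−1)^0·-1^2·-1^5 = -1.
(a,b)_2: α=-7, β=2; u≡7, v≡3 (mod 8); ε(u)ε(v)=1·1, αω(v)=-7·1, βω(u)=2·0; sum ≡ 0  ⇒  +1.
(a,b)_23: α=1, u≡13; β=1, v≡11 (mod 23); (13|23)=+1, (11|23)=-1; sign (−1)^1·+1^1·-1^1 = +1.
(a,b)_31: α=2, u≡16; β=0, v≡28 (mod 31); (16|31)=+1, (28|31)=+1; sign (−1)^0·+1^0·+1^2 = +1.
(a,b)_13: α=4, u≡9; β=3, v≡4 (mod 13); (9|13)=+1, (4|13)=+1; sign (−1)^0·+1^3·+1^4 = +1.
(-322, -210197 / ℚ) ramifies at {7, ∞}: a division algebra.

[7, inf]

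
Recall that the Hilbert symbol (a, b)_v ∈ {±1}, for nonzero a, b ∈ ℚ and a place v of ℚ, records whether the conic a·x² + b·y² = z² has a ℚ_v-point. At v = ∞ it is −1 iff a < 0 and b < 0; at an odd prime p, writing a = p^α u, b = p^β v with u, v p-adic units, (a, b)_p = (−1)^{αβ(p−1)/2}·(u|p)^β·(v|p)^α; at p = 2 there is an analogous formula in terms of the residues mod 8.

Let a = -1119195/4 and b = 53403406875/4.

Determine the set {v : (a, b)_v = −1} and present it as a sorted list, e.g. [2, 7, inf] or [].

[17, 19]

(a, b) ≡ (-124355, 91) mod (ℚ^×)²; places V = {2, 3, 5, 7, 11, 13, 17, 19, ∞}.
(a,b)_5: α=1, u≡4; β=4, v≡4 (mod 5); (4|5)=+1, (4|5)=+1; sign (−1)^0·+1^4·+1^1 = +1.
(a,b)_∞: sgn(-124355)=−, sgn(91)=+, so +1.
(a,b)_3: α=2, u≡1; β=2, v≡1 (mod 3); (1|3)=+1, (1|3)=+1; sign (−1)^0·+1^2·+1^2 = +1.
(a,b)_2: α=-2, β=-2; u≡5, v≡3 (mod 8); ε(u)ε(v)=0·1, αω(v)=-2·1, βω(u)=-2·1; sum ≡ 0  ⇒  +1.
(a,b)_19: α=1, u≡13; β=2, v≡15 (mod 19); (13|19)=-1, (15|19)=-1; sign (−1)^0·-1^2·-1^1 = -1.
(a,b)_17: α=1, u≡10; β=2, v≡5 (mod 17); (10|17)=-1, (5|17)=-1; sign (−1)^0·-1^2·-1^1 = -1.
(a,b)_7: α=1, u≡4; β=1, v≡6 (mod 7); (4|7)=+1, (6|7)=-1; sign (−1)^1·+1^1·-1^1 = +1.
(a,b)_13: α=0, u≡10; β=1, v≡11 (mod 13); (10|13)=+1, (11|13)=-1; sign (−1)^0·+1^1·-1^0 = +1.
(a,b)_11: α=1, u≡4; β=0, v≡4 (mod 11); (4|11)=+1, (4|11)=+1; sign (−1)^0·+1^0·+1^1 = +1.
|Ram(-124355, 91)| = 2, even; anisotropic at {17, 19}.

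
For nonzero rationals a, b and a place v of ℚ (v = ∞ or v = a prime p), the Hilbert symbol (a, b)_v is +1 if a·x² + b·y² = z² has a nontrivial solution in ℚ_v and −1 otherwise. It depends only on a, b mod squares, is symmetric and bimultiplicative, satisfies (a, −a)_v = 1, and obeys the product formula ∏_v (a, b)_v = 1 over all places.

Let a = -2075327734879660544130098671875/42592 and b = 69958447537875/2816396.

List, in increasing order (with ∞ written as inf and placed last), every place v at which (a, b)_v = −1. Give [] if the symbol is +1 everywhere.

(a, b) ≡ (-16546530, 97185) mod (ℚ^×)²; places V = {2, 3, 5, 7, 11, 13, 19, 23, 29, 31, 37, ∞}.
(a,b)_5: α=7, u≡1; β=3, v≡3 (mod 5); (1|5)=+1, (3|5)=-1; sign (−1)^0·+1^3·-1^7 = -1.
(a,b)_13: α=3, u≡11; β=2, v≡12 (mod 13); (11|13)=-1, (12|13)=+1; sign (−1)^0·-1^2·+1^3 = +1.
(a,b)_7: α=3, u≡3; β=0, v≡4 (mod 7); (3|7)=-1, (4|7)=+1; sign (−1)^0·-1^0·+1^3 = +1.
(a,b)_19: α=1, u≡3; β=1, v≡9 (mod 19); (3|19)=-1, (9|19)=+1; sign (−1)^1·-1^1·+1^1 = +1.
(a,b)_37: α=6, u≡5; β=4, v≡8 (mod 37); (5|37)=-1, (8|37)=-1; sign (−1)^0·-1^4·-1^6 = +1.
(a,b)_31: α=4, u≡29; β=1, v≡28 (mod 31); (29|31)=-1, (28|31)=+1; sign (−1)^0·-1^1·+1^4 = -1.
(a,b)_11: α=-3, u≡4; β=-3, v≡7 (mod 11); (4|11)=+1, (7|11)=-1; sign (−1)^1·+1^-3·-1^-3 = +1.
(a,b)_∞: sgn(-16546530)=−, sgn(97185)=+, so +1.
(a,b)_3: α=3, u≡2; β=1, v≡1 (mod 3); (2|3)=-1, (1|3)=+1; sign (−1)^1·-1^1·+1^3 = +1.
(a,b)_2: α=-5, β=-2; u≡7, v≡1 (mod 8); ε(u)ε(v)=1·0, αω(v)=-5·0, βω(u)=-2·0; sum ≡ 0  ⇒  +1.
(a,b)_29: α=1, u≡1; β=0, v≡7 (mod 29); (1|29)=+1, (7|29)=+1; sign (−1)^0·+1^0·+1^1 = +1.
(a,b)_23: α=0, u≡10; β=-2, v≡22 (mod 23); (10|23)=-1, (22|23)=-1; sign (−1)^0·-1^-2·-1^0 = +1.
|Ram(-16546530, 97185)| = 2, even; anisotropic at {5, 31}.

[5, 31]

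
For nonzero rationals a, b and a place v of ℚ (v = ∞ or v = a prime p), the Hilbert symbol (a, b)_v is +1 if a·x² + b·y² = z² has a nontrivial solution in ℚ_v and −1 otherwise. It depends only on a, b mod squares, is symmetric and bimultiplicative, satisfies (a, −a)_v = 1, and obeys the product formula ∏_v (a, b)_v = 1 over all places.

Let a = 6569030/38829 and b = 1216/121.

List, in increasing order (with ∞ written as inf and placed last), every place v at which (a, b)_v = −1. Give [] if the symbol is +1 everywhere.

[7, 23]

Mod squares: a ≡ 4830, b ≡ 19. Check v ∈ {∞, 2, 3, 5, 7, 11, 13, 19, 23, 43}.
v=13: a=13^4·(≡2), b=13^0·(≡5) mod 13; (2|13)=-1, (5|13)=-1; (−1)^{4·0·6}·(-1)^0·(-1)^4 = +1.
v=43: a=43^-2·(≡31), b=43^0·(≡20) mod 43; (31|43)=+1, (20|43)=-1; (−1)^{-2·0·21}·(+1)^0·(-1)^-2 = +1.
v=7: a=7^-1·(≡2), b=7^0·(≡6) mod 7; (2|7)=+1, (6|7)=-1; (−1)^{-1·0·3}·(+1)^0·(-1)^-1 = -1.
v=11: a=11^0·(≡5), b=11^-2·(≡6) mod 11; (5|11)=+1, (6|11)=-1; (−1)^{0·-2·5}·(+1)^-2·(-1)^0 = +1.
v=2: v_2(a)=1, v_2(b)=6; units ≡ 7, 3 (mod 8); ε·ε+αω+βω = 1·1+1·1+6·0 ≡ 0  ⇒  (a,b)_2 = +1.
v=19: a=19^0·(≡7), b=19^1·(≡1) mod 19; (7|19)=+1, (1|19)=+1; (−1)^{0·1·9}·(+1)^1·(+1)^0 = +1.
v=∞: 4830 > 0 and 19 > 0  ⇒  (a,b)_∞ = +1.
v=23: a=23^1·(≡13), b=23^0·(≡11) mod 23; (13|23)=+1, (11|23)=-1; (−1)^{1·0·11}·(+1)^0·(-1)^1 = -1.
v=5: a=5^1·(≡4), b=5^0·(≡1) mod 5; (4|5)=+1, (1|5)=+1; (−1)^{1·0·2}·(+1)^0·(+1)^1 = +1.
v=3: a=3^-1·(≡2), b=3^0·(≡1) mod 3; (2|3)=-1, (1|3)=+1; (−1)^{-1·0·1}·(-1)^0·(+1)^-1 = +1.
|Ram(4830, 19)| = 2, even; anisotropic at {7, 23}.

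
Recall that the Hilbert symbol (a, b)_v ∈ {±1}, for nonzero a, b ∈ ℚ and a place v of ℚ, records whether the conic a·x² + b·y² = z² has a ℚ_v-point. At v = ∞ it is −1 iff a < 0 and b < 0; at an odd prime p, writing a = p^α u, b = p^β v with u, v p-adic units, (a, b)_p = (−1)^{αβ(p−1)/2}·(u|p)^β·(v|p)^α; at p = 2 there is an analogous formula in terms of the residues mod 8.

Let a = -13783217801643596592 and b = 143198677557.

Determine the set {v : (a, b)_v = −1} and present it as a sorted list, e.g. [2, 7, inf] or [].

(a, b) ≡ (-17043, 493) mod (ℚ^×)²; places V = {2, 3, 11, 13, 17, 19, 23, 29, ∞}.
(a,b)_19: α=3, u≡12; β=2, v≡3 (mod 19); (12|19)=-1, (3|19)=-1; sign (−1)^0·-1^2·-1^3 = -1.
(a,b)_2: α=4, β=0; u≡5, v≡5 (mod 8); ε(u)ε(v)=0·0, αω(v)=4·1, βω(u)=0·1; sum ≡ 0  ⇒  +1.
(a,b)_23: α=3, u≡6; β=2, v≡20 (mod 23); (6|23)=+1, (20|23)=-1; sign (−1)^0·+1^2·-1^3 = -1.
(a,b)_11: α=2, u≡10; β=0, v≡1 (mod 11); (10|11)=-1, (1|11)=+1; sign (−1)^0·-1^0·+1^2 = +1.
(a,b)_3: α=3, u≡1; β=2, v≡1 (mod 3); (1|3)=+1, (1|3)=+1; sign (−1)^0·+1^2·+1^3 = +1.
(a,b)_29: α=2, u≡6; β=1, v≡14 (mod 29); (6|29)=+1, (14|29)=-1; sign (−1)^0·+1^1·-1^2 = +1.
(a,b)_∞: sgn(-17043)=−, sgn(493)=+, so +1.
(a,b)_17: α=2, u≡15; β=1, v≡3 (mod 17); (15|17)=+1, (3|17)=-1; sign (−1)^0·+1^1·-1^2 = +1.
(a,b)_13: α=1, u≡5; β=2, v≡9 (mod 13); (5|13)=-1, (9|13)=+1; sign (−1)^0·-1^2·+1^1 = +1.
Ram(-17043, 493) = {19, 23}; no ℚ_19-point on the conic.

[19, 23]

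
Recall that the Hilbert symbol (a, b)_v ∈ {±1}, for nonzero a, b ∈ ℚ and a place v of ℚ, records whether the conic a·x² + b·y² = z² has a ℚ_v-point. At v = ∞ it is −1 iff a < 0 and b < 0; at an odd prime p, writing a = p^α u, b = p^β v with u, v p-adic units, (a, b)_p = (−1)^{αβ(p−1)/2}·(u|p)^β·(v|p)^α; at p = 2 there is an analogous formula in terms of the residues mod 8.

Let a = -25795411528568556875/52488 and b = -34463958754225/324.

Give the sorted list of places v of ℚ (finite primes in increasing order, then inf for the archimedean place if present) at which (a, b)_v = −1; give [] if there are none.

(a, b) ≡ (-544918, -75361) mod (ℚ^×)²; places V = {2, 3, 5, 7, 11, 13, 17, 31, 47, ∞}.
(a,b)_5: α=4, u≡3; β=2, v≡4 (mod 5); (3|5)=-1, (4|5)=+1; sign (−1)^0·-1^2·+1^4 = +1.
(a,b)_47: α=3, u≡13; β=2, v≡7 (mod 47); (13|47)=-1, (7|47)=+1; sign (−1)^0·-1^2·+1^3 = +1.
(a,b)_11: α=1, u≡10; β=1, v≡7 (mod 11); (10|11)=-1, (7|11)=-1; sign (−1)^1·-1^1·-1^1 = -1.
(a,b)_2: α=-3, β=-2; u≡5, v≡7 (mod 8); ε(u)ε(v)=0·1, αω(v)=-3·0, βω(u)=-2·1; sum ≡ 0  ⇒  +1.
(a,b)_31: α=1, u≡29; β=1, v≡10 (mod 31); (29|31)=-1, (10|31)=+1; sign (−1)^1·-1^1·+1^1 = +1.
(a,b)_∞: sgn(-544918)=−, sgn(-75361)=−, so -1.
(a,b)_17: α=1, u≡9; β=1, v≡4 (mod 17); (9|17)=+1, (4|17)=+1; sign (−1)^0·+1^1·+1^1 = +1.
(a,b)_3: α=-8, u≡2; β=-4, v≡2 (mod 3); (2|3)=-1, (2|3)=-1; sign (−1)^0·-1^-4·-1^-8 = +1.
(a,b)_7: α=4, u≡1; β=2, v≡1 (mod 7); (1|7)=+1, (1|7)=+1; sign (−1)^0·+1^2·+1^4 = +1.
(a,b)_13: α=4, u≡12; β=3, v≡3 (mod 13); (12|13)=+1, (3|13)=+1; sign (−1)^0·+1^3·+1^4 = +1.
(-544918, -75361 / ℚ) ramifies at {11, ∞}: a division algebra.

[11, inf]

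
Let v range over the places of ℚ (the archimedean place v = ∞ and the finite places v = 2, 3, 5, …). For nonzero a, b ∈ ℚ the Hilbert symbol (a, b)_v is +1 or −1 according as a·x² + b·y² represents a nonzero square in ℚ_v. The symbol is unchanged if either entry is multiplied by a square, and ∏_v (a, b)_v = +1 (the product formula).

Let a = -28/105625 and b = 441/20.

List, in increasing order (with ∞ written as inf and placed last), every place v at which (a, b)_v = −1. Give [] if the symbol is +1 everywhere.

(a, b) ≡ (-7, 5) mod (ℚ^×)²; places V = {2, 3, 5, 7, 13, ∞}.
(a,b)_∞: sgn(-7)=−, sgn(5)=+, so +1.
(a,b)_5: α=-4, u≡3; β=-1, v≡4 (mod 5); (3|5)=-1, (4|5)=+1; sign (−1)^0·-1^-1·+1^-4 = -1.
(a,b)_2: α=2, β=-2; u≡1, v≡5 (mod 8); ε(u)ε(v)=0·0, αω(v)=2·1, βω(u)=-2·0; sum ≡ 0  ⇒  +1.
(a,b)_7: α=1, u≡5; β=2, v≡5 (mod 7); (5|7)=-1, (5|7)=-1; sign (−1)^0·-1^2·-1^1 = -1.
(a,b)_13: α=-2, u≡11; β=0, v≡11 (mod 13); (11|13)=-1, (11|13)=-1; sign (−1)^0·-1^0·-1^-2 = +1.
(a,b)_3: α=0, u≡2; β=2, v≡2 (mod 3); (2|3)=-1, (2|3)=-1; sign (−1)^0·-1^2·-1^0 = +1.
(-7, 5 / ℚ) ramifies at {5, 7}: a division algebra.

[5, 7]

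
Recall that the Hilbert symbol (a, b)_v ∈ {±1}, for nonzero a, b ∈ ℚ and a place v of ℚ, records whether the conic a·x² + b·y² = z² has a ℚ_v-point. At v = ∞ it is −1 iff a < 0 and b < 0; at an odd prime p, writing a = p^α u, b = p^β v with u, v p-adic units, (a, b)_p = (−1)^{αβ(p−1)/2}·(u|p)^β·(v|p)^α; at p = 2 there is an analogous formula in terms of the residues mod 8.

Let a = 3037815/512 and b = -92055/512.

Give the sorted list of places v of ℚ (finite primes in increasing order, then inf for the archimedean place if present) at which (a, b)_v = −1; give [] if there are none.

[5, 11]

Mod squares: a ≡ 1870, b ≡ -510. Check v ∈ {∞, 2, 3, 5, 11, 17, 19}.
v=19: a=19^2·(≡2), b=19^2·(≡8) mod 19; (2|19)=-1, (8|19)=-1; (−1)^{2·2·9}·(-1)^2·(-1)^2 = +1.
v=∞: 1870 > 0 and -510 < 0  ⇒  (a,b)_∞ = +1.
v=11: a=11^1·(≡9), b=11^0·(≡8) mod 11; (9|11)=+1, (8|11)=-1; (−1)^{1·0·5}·(+1)^0·(-1)^1 = -1.
v=2: v_2(a)=-9, v_2(b)=-9; units ≡ 7, 1 (mod 8); ε·ε+αω+βω = 1·0+-9·0+-9·0 ≡ 0  ⇒  (a,b)_2 = +1.
v=3: a=3^2·(≡1), b=3^1·(≡1) mod 3; (1|3)=+1, (1|3)=+1; (−1)^{2·1·1}·(+1)^1·(+1)^2 = +1.
v=5: a=5^1·(≡4), b=5^1·(≡2) mod 5; (4|5)=+1, (2|5)=-1; (−1)^{1·1·2}·(+1)^1·(-1)^1 = -1.
v=17: a=17^1·(≡4), b=17^1·(≡4) mod 17; (4|17)=+1, (4|17)=+1; (−1)^{1·1·8}·(+1)^1·(+1)^1 = +1.
Ram(1870, -510) = {5, 11}; no ℚ_5-point on the conic.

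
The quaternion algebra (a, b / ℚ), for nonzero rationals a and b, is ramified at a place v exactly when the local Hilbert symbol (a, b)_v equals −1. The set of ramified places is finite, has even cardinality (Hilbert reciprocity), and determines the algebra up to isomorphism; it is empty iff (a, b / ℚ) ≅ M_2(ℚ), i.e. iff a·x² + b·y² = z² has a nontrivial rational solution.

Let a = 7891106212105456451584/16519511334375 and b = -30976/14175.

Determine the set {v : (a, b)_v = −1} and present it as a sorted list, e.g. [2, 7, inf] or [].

(a, b) ≡ (12302815, -7) mod (ℚ^×)²; places V = {2, 3, 5, 7, 11, 17, 23, 29, 31, 37, ∞}.
(a,b)_∞: sgn(12302815)=+, sgn(-7)=−, so +1.
(a,b)_7: α=-3, u≡6; β=-1, v≡3 (mod 7); (6|7)=-1, (3|7)=-1; sign (−1)^1·-1^-1·-1^-3 = -1.
(a,b)_11: α=6, u≡8; β=2, v≡9 (mod 11); (8|11)=-1, (9|11)=+1; sign (−1)^0·-1^2·+1^6 = +1.
(a,b)_31: α=1, u≡21; β=0, v≡3 (mod 31); (21|31)=-1, (3|31)=-1; sign (−1)^0·-1^0·-1^1 = -1.
(a,b)_37: α=2, u≡35; β=0, v≡26 (mod 37); (35|37)=-1, (26|37)=+1; sign (−1)^0·-1^0·+1^2 = +1.
(a,b)_5: α=-5, u≡2; β=-2, v≡2 (mod 5); (2|5)=-1, (2|5)=-1; sign (−1)^0·-1^-2·-1^-5 = -1.
(a,b)_17: α=1, u≡14; β=0, v≡12 (mod 17); (14|17)=-1, (12|17)=-1; sign (−1)^0·-1^0·-1^1 = -1.
(a,b)_3: α=-12, u≡1; β=-4, v≡2 (mod 3); (1|3)=+1, (2|3)=-1; sign (−1)^0·+1^-4·-1^-12 = +1.
(a,b)_2: α=28, β=8; u≡7, v≡1 (mod 8); ε(u)ε(v)=1·0, αω(v)=28·0, βω(u)=8·0; sum ≡ 0  ⇒  +1.
(a,b)_29: α=-1, u≡23; β=0, v≡20 (mod 29); (23|29)=+1, (20|29)=+1; sign (−1)^0·+1^0·+1^-1 = +1.
(a,b)_23: α=1, u≡10; β=0, v≡4 (mod 23); (10|23)=-1, (4|23)=+1; sign (−1)^0·-1^0·+1^1 = +1.
|Ram(12302815, -7)| = 4, even; anisotropic at {5, 7, 17, 31}.

[5, 7, 17, 31]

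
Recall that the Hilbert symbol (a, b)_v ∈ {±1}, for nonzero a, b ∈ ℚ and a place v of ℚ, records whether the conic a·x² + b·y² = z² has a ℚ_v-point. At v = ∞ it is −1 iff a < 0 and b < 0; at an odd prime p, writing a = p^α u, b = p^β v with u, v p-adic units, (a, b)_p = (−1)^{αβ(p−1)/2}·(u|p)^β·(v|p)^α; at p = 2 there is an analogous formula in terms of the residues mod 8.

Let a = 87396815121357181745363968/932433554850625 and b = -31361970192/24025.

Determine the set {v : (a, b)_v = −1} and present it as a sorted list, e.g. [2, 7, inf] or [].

(a, b) ≡ (7, -138417) mod (ℚ^×)²; places V = {2, 3, 5, 7, 13, 17, 29, 31, 37, 41, 43, ∞}.
(a,b)_37: α=2, u≡34; β=1, v≡4 (mod 37); (34|37)=+1, (4|37)=+1; sign (−1)^0·+1^1·+1^2 = +1.
(a,b)_17: α=4, u≡10; β=2, v≡7 (mod 17); (10|17)=-1, (7|17)=-1; sign (−1)^0·-1^2·-1^4 = +1.
(a,b)_43: α=2, u≡3; β=1, v≡17 (mod 43); (3|43)=-1, (17|43)=+1; sign (−1)^0·-1^1·+1^2 = -1.
(a,b)_3: α=0, u≡1; β=1, v≡1 (mod 3); (1|3)=+1, (1|3)=+1; sign (−1)^0·+1^1·+1^0 = +1.
(a,b)_7: α=5, u≡2; β=2, v≡4 (mod 7); (2|7)=+1, (4|7)=+1; sign (−1)^0·+1^2·+1^5 = +1.
(a,b)_31: α=-6, u≡1; β=-2, v≡30 (mod 31); (1|31)=+1, (30|31)=-1; sign (−1)^0·+1^-2·-1^-6 = +1.
(a,b)_∞: sgn(7)=+, sgn(-138417)=−, so +1.
(a,b)_2: α=10, β=4; u≡7, v≡7 (mod 8); ε(u)ε(v)=1·1, αω(v)=10·0, βω(u)=4·0; sum ≡ 1  ⇒  -1.
(a,b)_41: α=-2, u≡14; β=0, v≡10 (mod 41); (14|41)=-1, (10|41)=+1; sign (−1)^0·-1^0·+1^-2 = +1.
(a,b)_5: α=-4, u≡3; β=-2, v≡3 (mod 5); (3|5)=-1, (3|5)=-1; sign (−1)^0·-1^-2·-1^-4 = +1.
(a,b)_13: α=4, u≡11; β=0, v≡6 (mod 13); (11|13)=-1, (6|13)=-1; sign (−1)^0·-1^0·-1^4 = +1.
(a,b)_29: α=2, u≡9; β=1, v≡8 (mod 29); (9|29)=+1, (8|29)=-1; sign (−1)^0·+1^1·-1^2 = +1.
|Ram(7, -138417)| = 2, even; anisotropic at {2, 43}.

[2, 43]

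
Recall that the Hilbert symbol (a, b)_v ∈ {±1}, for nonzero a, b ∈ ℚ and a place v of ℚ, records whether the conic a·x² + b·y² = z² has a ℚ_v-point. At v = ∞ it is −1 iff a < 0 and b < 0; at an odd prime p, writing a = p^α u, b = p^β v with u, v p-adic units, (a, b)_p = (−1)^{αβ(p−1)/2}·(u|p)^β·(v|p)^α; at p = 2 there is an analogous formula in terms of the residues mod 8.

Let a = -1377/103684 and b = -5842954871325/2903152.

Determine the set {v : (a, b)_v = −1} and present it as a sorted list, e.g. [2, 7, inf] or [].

[17, inf]

(a, b) ≡ (-17, -51051) mod (ℚ^×)²; places V = {2, 3, 5, 7, 11, 13, 17, 23, 37, ∞}.
(a,b)_17: α=1, u≡4; β=3, v≡12 (mod 17); (4|17)=+1, (12|17)=-1; sign (−1)^0·+1^3·-1^1 = -1.
(a,b)_∞: sgn(-17)=−, sgn(-51051)=−, so -1.
(a,b)_3: α=4, u≡1; β=5, v≡2 (mod 3); (1|3)=+1, (2|3)=-1; sign (−1)^0·+1^5·-1^4 = +1.
(a,b)_37: α=0, u≡14; β=2, v≡36 (mod 37); (14|37)=-1, (36|37)=+1; sign (−1)^0·-1^2·+1^0 = +1.
(a,b)_11: α=0, u≡1; β=1, v≡1 (mod 11); (1|11)=+1, (1|11)=+1; sign (−1)^0·+1^1·+1^0 = +1.
(a,b)_23: α=-2, u≡6; β=-2, v≡4 (mod 23); (6|23)=+1, (4|23)=+1; sign (−1)^0·+1^-2·+1^-2 = +1.
(a,b)_7: α=-2, u≡1; β=-3, v≡2 (mod 7); (1|7)=+1, (2|7)=+1; sign (−1)^0·+1^-3·+1^-2 = +1.
(a,b)_13: α=0, u≡3; β=1, v≡4 (mod 13); (3|13)=+1, (4|13)=+1; sign (−1)^0·+1^1·+1^0 = +1.
(a,b)_5: α=0, u≡2; β=2, v≡1 (mod 5); (2|5)=-1, (1|5)=+1; sign (−1)^0·-1^2·+1^0 = +1.
(a,b)_2: α=-2, β=-4; u≡7, v≡5 (mod 8); ε(u)ε(v)=1·0, αω(v)=-2·1, βω(u)=-4·0; sum ≡ 0  ⇒  +1.
(-17, -51051 / ℚ) ramifies at {17, ∞}: a division algebra.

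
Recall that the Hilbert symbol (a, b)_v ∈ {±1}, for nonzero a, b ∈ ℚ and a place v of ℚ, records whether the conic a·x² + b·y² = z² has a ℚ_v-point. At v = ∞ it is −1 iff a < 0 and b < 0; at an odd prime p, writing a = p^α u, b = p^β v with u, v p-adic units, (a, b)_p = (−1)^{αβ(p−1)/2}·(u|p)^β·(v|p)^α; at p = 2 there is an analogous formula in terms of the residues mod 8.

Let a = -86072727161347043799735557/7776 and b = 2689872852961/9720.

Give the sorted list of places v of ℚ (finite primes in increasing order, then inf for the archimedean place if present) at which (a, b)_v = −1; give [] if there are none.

Mod squares: a ≡ -37758, b ≡ 82501230. Check v ∈ {∞, 2, 3, 5, 7, 19, 23, 29, 31, 43}.
v=23: a=23^4·(≡18), b=23^3·(≡10) mod 23; (18|23)=+1, (10|23)=-1; (−1)^{4·3·11}·(+1)^3·(-1)^4 = +1.
v=3: a=3^-5·(≡2), b=3^-5·(≡1) mod 3; (2|3)=-1, (1|3)=+1; (−1)^{-5·-5·1}·(-1)^-5·(+1)^-5 = +1.
v=5: a=5^0·(≡3), b=5^-1·(≡4) mod 5; (3|5)=-1, (4|5)=+1; (−1)^{0·-1·2}·(-1)^-1·(+1)^0 = -1.
v=31: a=31^3·(≡24), b=31^1·(≡27) mod 31; (24|31)=-1, (27|31)=-1; (−1)^{3·1·15}·(-1)^1·(-1)^3 = -1.
v=19: a=19^2·(≡10), b=19^1·(≡17) mod 19; (10|19)=-1, (17|19)=+1; (−1)^{2·1·9}·(-1)^1·(+1)^2 = -1.
v=7: a=7^3·(≡6), b=7^1·(≡2) mod 7; (6|7)=-1, (2|7)=+1; (−1)^{3·1·3}·(-1)^1·(+1)^3 = +1.
v=2: v_2(a)=-5, v_2(b)=-3; units ≡ 1, 7 (mod 8); ε·ε+αω+βω = 0·1+-5·0+-3·0 ≡ 0  ⇒  (a,b)_2 = +1.
v=43: a=43^4·(≡19), b=43^2·(≡16) mod 43; (19|43)=-1, (16|43)=+1; (−1)^{4·2·21}·(-1)^2·(+1)^4 = +1.
v=∞: -37758 < 0 and 82501230 > 0  ⇒  (a,b)_∞ = +1.
v=29: a=29^3·(≡3), b=29^1·(≡4) mod 29; (3|29)=-1, (4|29)=+1; (−1)^{3·1·14}·(-1)^1·(+1)^3 = -1.
(-37758, 82501230 / ℚ) ramifies at {5, 19, 29, 31}: a division algebra.

[5, 19, 29, 31]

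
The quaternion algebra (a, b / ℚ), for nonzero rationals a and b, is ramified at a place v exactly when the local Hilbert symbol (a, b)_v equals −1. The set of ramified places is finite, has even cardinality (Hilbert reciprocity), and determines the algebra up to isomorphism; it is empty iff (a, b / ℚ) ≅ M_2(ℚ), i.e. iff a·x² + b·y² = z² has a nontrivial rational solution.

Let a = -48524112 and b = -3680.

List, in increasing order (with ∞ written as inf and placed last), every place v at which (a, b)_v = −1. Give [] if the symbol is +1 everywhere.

(a, b) ≡ (-13, -230) mod (ℚ^×)²; places V = {2, 3, 5, 7, 13, 23, ∞}.
(a,b)_7: α=2, u≡2; β=0, v≡2 (mod 7); (2|7)=+1, (2|7)=+1; sign (−1)^0·+1^0·+1^2 = +1.
(a,b)_13: α=1, u≡1; β=0, v≡12 (mod 13); (1|13)=+1, (12|13)=+1; sign (−1)^0·+1^0·+1^1 = +1.
(a,b)_23: α=2, u≡19; β=1, v≡1 (mod 23); (19|23)=-1, (1|23)=+1; sign (−1)^0·-1^1·+1^2 = -1.
(a,b)_2: α=4, β=5; u≡3, v≡5 (mod 8); ε(u)ε(v)=1·0, αω(v)=4·1, βω(u)=5·1; sum ≡ 1  ⇒  -1.
(a,b)_∞: sgn(-13)=−, sgn(-230)=−, so -1.
(a,b)_5: α=0, u≡3; β=1, v≡4 (mod 5); (3|5)=-1, (4|5)=+1; sign (−1)^0·-1^1·+1^0 = -1.
(a,b)_3: α=2, u≡2; β=0, v≡1 (mod 3); (2|3)=-1, (1|3)=+1; sign (−1)^0·-1^0·+1^2 = +1.
(-13, -230 / ℚ) ramifies at {2, 5, 23, ∞}: a division algebra.

[2, 5, 23, inf]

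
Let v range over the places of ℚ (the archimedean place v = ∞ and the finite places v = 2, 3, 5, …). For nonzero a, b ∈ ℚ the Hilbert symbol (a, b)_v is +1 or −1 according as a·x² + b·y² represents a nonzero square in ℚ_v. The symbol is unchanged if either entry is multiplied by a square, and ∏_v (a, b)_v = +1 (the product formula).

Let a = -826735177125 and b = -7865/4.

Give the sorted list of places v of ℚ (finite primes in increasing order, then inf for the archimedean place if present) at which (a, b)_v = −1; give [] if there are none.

[2, inf]

(a, b) ≡ (-165, -65) mod (ℚ^×)²; places V = {2, 3, 5, 11, 13, ∞}.
(a,b)_5: α=3, u≡3; β=1, v≡3 (mod 5); (3|5)=-1, (3|5)=-1; sign (−1)^0·-1^1·-1^3 = +1.
(a,b)_11: α=5, u≡6; β=2, v≡3 (mod 11); (6|11)=-1, (3|11)=+1; sign (−1)^0·-1^2·+1^5 = +1.
(a,b)_2: α=0, β=-2; u≡3, v≡7 (mod 8); ε(u)ε(v)=1·1, αω(v)=0·0, βω(u)=-2·1; sum ≡ 1  ⇒  -1.
(a,b)_13: α=2, u≡3; β=1, v≡8 (mod 13); (3|13)=+1, (8|13)=-1; sign (−1)^0·+1^1·-1^2 = +1.
(a,b)_∞: sgn(-165)=−, sgn(-65)=−, so -1.
(a,b)_3: α=5, u≡2; β=0, v≡1 (mod 3); (2|3)=-1, (1|3)=+1; sign (−1)^0·-1^0·+1^5 = +1.
|Ram(-165, -65)| = 2, even; anisotropic at {2, ∞}.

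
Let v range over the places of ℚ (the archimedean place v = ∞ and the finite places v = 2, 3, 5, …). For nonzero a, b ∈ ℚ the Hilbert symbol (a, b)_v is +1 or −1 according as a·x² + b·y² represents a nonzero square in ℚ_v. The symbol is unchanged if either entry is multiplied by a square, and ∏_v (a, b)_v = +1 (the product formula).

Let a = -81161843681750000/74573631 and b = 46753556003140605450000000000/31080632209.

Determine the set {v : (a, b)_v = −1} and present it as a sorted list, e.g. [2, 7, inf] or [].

Mod squares: a ≡ -713, b ≡ 3705. Check v ∈ {∞, 2, 3, 5, 11, 13, 19, 23, 31, 37, 47}.
v=13: a=13^4·(≡2), b=13^7·(≡4) mod 13; (2|13)=-1, (4|13)=+1; (−1)^{4·7·6}·(-1)^7·(+1)^4 = -1.
v=23: a=23^1·(≡11), b=23^2·(≡16) mod 23; (11|23)=-1, (16|23)=+1; (−1)^{1·2·11}·(-1)^2·(+1)^1 = +1.
v=2: v_2(a)=4, v_2(b)=10; units ≡ 7, 1 (mod 8); ε·ε+αω+βω = 1·0+4·0+10·0 ≡ 0  ⇒  (a,b)_2 = +1.
v=3: a=3^-2·(≡1), b=3^1·(≡2) mod 3; (1|3)=+1, (2|3)=-1; (−1)^{-2·1·1}·(+1)^1·(-1)^-2 = +1.
v=∞: -713 < 0 and 3705 > 0  ⇒  (a,b)_∞ = +1.
v=5: a=5^6·(≡3), b=5^11·(≡4) mod 5; (3|5)=-1, (4|5)=+1; (−1)^{6·11·2}·(-1)^11·(+1)^6 = -1.
v=37: a=37^2·(≡26), b=37^2·(≡6) mod 37; (26|37)=+1, (6|37)=-1; (−1)^{2·2·18}·(+1)^2·(-1)^2 = +1.
v=31: a=31^-1·(≡1), b=31^-2·(≡25) mod 31; (1|31)=+1, (25|31)=+1; (−1)^{-1·-2·15}·(+1)^-2·(+1)^-1 = +1.
v=47: a=47^-2·(≡20), b=47^-2·(≡46) mod 47; (20|47)=-1, (46|47)=-1; (−1)^{-2·-2·23}·(-1)^-2·(-1)^-2 = +1.
v=19: a=19^2·(≡6), b=19^3·(≡1) mod 19; (6|19)=+1, (1|19)=+1; (−1)^{2·3·9}·(+1)^3·(+1)^2 = +1.
v=11: a=11^-2·(≡6), b=11^-4·(≡5) mod 11; (6|11)=-1, (5|11)=+1; (−1)^{-2·-4·5}·(-1)^-4·(+1)^-2 = +1.
Ram(-713, 3705) = {5, 13}; no ℚ_5-point on the conic.

[5, 13]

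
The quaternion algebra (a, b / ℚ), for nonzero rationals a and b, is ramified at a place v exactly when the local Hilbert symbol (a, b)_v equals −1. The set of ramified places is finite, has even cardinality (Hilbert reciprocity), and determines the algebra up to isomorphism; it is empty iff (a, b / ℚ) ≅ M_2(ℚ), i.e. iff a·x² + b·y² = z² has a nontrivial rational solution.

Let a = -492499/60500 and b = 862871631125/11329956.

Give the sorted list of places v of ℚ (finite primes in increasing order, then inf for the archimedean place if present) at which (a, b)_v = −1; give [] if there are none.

(a, b) ≡ (-95, 5405) mod (ℚ^×)²; places V = {2, 3, 5, 7, 11, 17, 19, 23, 47, ∞}.
(a,b)_17: α=0, u≡3; β=-2, v≡9 (mod 17); (3|17)=-1, (9|17)=+1; sign (−1)^0·-1^-2·+1^0 = +1.
(a,b)_3: α=0, u≡1; β=-4, v≡2 (mod 3); (1|3)=+1, (2|3)=-1; sign (−1)^0·+1^-4·-1^0 = +1.
(a,b)_2: α=-2, β=-2; u≡1, v≡5 (mod 8); ε(u)ε(v)=0·0, αω(v)=-2·1, βω(u)=-2·0; sum ≡ 0  ⇒  +1.
(a,b)_47: α=0, u≡44; β=1, v≡32 (mod 47); (44|47)=-1, (32|47)=+1; sign (−1)^0·-1^1·+1^0 = -1.
(a,b)_11: α=-2, u≡3; β=-2, v≡5 (mod 11); (3|11)=+1, (5|11)=+1; sign (−1)^0·+1^-2·+1^-2 = +1.
(a,b)_19: α=1, u≡13; β=4, v≡9 (mod 19); (13|19)=-1, (9|19)=+1; sign (−1)^0·-1^4·+1^1 = +1.
(a,b)_7: α=2, u≡6; β=2, v≡1 (mod 7); (6|7)=-1, (1|7)=+1; sign (−1)^0·-1^2·+1^2 = +1.
(a,b)_23: α=2, u≡15; β=1, v≡5 (mod 23); (15|23)=-1, (5|23)=-1; sign (−1)^0·-1^1·-1^2 = -1.
(a,b)_∞: sgn(-95)=−, sgn(5405)=+, so +1.
(a,b)_5: α=-3, u≡4; β=3, v≡4 (mod 5); (4|5)=+1, (4|5)=+1; sign (−1)^0·+1^3·+1^-3 = +1.
|Ram(-95, 5405)| = 2, even; anisotropic at {23, 47}.

[23, 47]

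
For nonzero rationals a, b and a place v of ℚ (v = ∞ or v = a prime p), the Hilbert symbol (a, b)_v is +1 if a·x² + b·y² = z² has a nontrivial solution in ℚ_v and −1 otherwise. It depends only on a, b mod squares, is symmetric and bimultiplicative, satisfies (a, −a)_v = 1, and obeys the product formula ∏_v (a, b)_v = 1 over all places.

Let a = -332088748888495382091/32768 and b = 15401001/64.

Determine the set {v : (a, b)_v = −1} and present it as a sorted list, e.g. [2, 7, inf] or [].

[11, 19]

Mod squares: a ≡ -23142, b ≡ 127281. Check v ∈ {∞, 2, 3, 7, 11, 19, 29}.
v=11: a=11^8·(≡10), b=11^3·(≡6) mod 11; (10|11)=-1, (6|11)=-1; (−1)^{8·3·5}·(-1)^3·(-1)^8 = -1.
v=19: a=19^3·(≡1), b=19^1·(≡11) mod 19; (1|19)=+1, (11|19)=+1; (−1)^{3·1·9}·(+1)^1·(+1)^3 = -1.
v=3: a=3^3·(≡2), b=3^1·(≡1) mod 3; (2|3)=-1, (1|3)=+1; (−1)^{3·1·1}·(-1)^1·(+1)^3 = +1.
v=2: v_2(a)=-15, v_2(b)=-6; units ≡ 5, 1 (mod 8); ε·ε+αω+βω = 0·0+-15·0+-6·1 ≡ 0  ⇒  (a,b)_2 = +1.
v=29: a=29^3·(≡11), b=29^1·(≡18) mod 29; (11|29)=-1, (18|29)=-1; (−1)^{3·1·14}·(-1)^1·(-1)^3 = +1.
v=7: a=7^3·(≡5), b=7^1·(≡1) mod 7; (5|7)=-1, (1|7)=+1; (−1)^{3·1·3}·(-1)^1·(+1)^3 = +1.
v=∞: -23142 < 0 and 127281 > 0  ⇒  (a,b)_∞ = +1.
(-23142, 127281 / ℚ) ramifies at {11, 19}: a division algebra.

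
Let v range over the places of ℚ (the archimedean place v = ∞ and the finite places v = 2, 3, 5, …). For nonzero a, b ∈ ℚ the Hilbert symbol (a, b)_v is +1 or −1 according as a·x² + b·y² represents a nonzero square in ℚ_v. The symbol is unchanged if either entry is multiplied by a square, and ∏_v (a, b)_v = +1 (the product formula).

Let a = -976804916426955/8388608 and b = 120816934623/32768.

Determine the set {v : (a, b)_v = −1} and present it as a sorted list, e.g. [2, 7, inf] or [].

[2, 3]

(a, b) ≡ (-311190, 1886) mod (ℚ^×)²; places V = {2, 3, 5, 7, 11, 23, 41, ∞}.
(a,b)_7: α=8, u≡1; β=6, v≡6 (mod 7); (1|7)=+1, (6|7)=-1; sign (−1)^0·+1^6·-1^8 = +1.
(a,b)_11: α=3, u≡6; β=2, v≡9 (mod 11); (6|11)=-1, (9|11)=+1; sign (−1)^0·-1^2·+1^3 = +1.
(a,b)_∞: sgn(-311190)=−, sgn(1886)=+, so +1.
(a,b)_23: α=1, u≡17; β=1, v≡13 (mod 23); (17|23)=-1, (13|23)=+1; sign (−1)^1·-1^1·+1^1 = +1.
(a,b)_41: α=1, u≡39; β=1, v≡23 (mod 41); (39|41)=+1, (23|41)=+1; sign (−1)^0·+1^1·+1^1 = +1.
(a,b)_2: α=-23, β=-15; u≡5, v≡7 (mod 8); ε(u)ε(v)=0·1, αω(v)=-23·0, βω(u)=-15·1; sum ≡ 1  ⇒  -1.
(a,b)_3: α=3, u≡1; β=2, v≡2 (mod 3); (1|3)=+1, (2|3)=-1; sign (−1)^0·+1^2·-1^3 = -1.
(a,b)_5: α=1, u≡3; β=0, v≡1 (mod 5); (3|5)=-1, (1|5)=+1; sign (−1)^0·-1^0·+1^1 = +1.
(-311190, 1886 / ℚ) ramifies at {2, 3}: a division algebra.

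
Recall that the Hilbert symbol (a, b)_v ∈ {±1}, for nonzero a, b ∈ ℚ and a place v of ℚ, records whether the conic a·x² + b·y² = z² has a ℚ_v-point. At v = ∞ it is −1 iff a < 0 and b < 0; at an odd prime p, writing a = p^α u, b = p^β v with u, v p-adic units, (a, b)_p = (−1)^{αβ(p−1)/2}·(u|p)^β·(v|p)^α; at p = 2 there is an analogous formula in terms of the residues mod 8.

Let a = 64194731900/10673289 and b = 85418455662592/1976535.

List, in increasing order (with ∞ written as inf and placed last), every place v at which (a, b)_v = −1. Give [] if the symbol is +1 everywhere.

[2, 3]

Mod squares: a ≡ 4199, b ≡ 195. Check v ∈ {∞, 2, 3, 5, 11, 13, 17, 19, 23, 31}.
v=∞: 4199 > 0 and 195 > 0  ⇒  (a,b)_∞ = +1.
v=23: a=23^2·(≡18), b=23^0·(≡15) mod 23; (18|23)=+1, (15|23)=-1; (−1)^{2·0·11}·(+1)^0·(-1)^2 = +1.
v=11: a=11^-4·(≡8), b=11^-4·(≡10) mod 11; (8|11)=-1, (10|11)=-1; (−1)^{-4·-4·5}·(-1)^-4·(-1)^-4 = +1.
v=31: a=31^0·(≡5), b=31^2·(≡9) mod 31; (5|31)=+1, (9|31)=+1; (−1)^{0·2·15}·(+1)^2·(+1)^0 = +1.
v=5: a=5^2·(≡4), b=5^-1·(≡1) mod 5; (4|5)=+1, (1|5)=+1; (−1)^{2·-1·2}·(+1)^-1·(+1)^2 = +1.
v=3: a=3^-6·(≡2), b=3^-3·(≡2) mod 3; (2|3)=-1, (2|3)=-1; (−1)^{-6·-3·1}·(-1)^-3·(-1)^-6 = -1.
v=2: v_2(a)=2, v_2(b)=16; units ≡ 7, 3 (mod 8); ε·ε+αω+βω = 1·1+2·1+16·0 ≡ 1  ⇒  (a,b)_2 = -1.
v=13: a=13^1·(≡7), b=13^1·(≡7) mod 13; (7|13)=-1, (7|13)=-1; (−1)^{1·1·6}·(-1)^1·(-1)^1 = +1.
v=19: a=19^1·(≡2), b=19^2·(≡16) mod 19; (2|19)=-1, (16|19)=+1; (−1)^{1·2·9}·(-1)^2·(+1)^1 = +1.
v=17: a=17^3·(≡13), b=17^2·(≡2) mod 17; (13|17)=+1, (2|17)=+1; (−1)^{3·2·8}·(+1)^2·(+1)^3 = +1.
(4199, 195 / ℚ) ramifies at {2, 3}: a division algebra.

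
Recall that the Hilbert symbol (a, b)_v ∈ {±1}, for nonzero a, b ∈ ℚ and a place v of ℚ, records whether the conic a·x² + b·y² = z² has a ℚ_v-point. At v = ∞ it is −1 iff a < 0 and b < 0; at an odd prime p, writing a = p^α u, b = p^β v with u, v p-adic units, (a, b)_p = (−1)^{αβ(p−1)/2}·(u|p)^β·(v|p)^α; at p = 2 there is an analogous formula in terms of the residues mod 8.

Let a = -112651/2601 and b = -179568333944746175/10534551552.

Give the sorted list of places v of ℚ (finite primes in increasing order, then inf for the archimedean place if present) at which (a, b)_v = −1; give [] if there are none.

[2, 13, 19, 29, 31, inf]

Mod squares: a ≡ -19, b ≡ -23374. Check v ∈ {∞, 2, 3, 5, 7, 11, 13, 17, 19, 29, 31}.
v=19: a=19^1·(≡10), b=19^2·(≡3) mod 19; (10|19)=-1, (3|19)=-1; (−1)^{1·2·9}·(-1)^2·(-1)^1 = -1.
v=29: a=29^0·(≡21), b=29^1·(≡1) mod 29; (21|29)=-1, (1|29)=+1; (−1)^{0·1·14}·(-1)^1·(+1)^0 = -1.
v=13: a=13^0·(≡7), b=13^1·(≡4) mod 13; (7|13)=-1, (4|13)=+1; (−1)^{0·1·6}·(-1)^1·(+1)^0 = -1.
v=17: a=17^-2·(≡16), b=17^0·(≡13) mod 17; (16|17)=+1, (13|17)=+1; (−1)^{-2·0·8}·(+1)^0·(+1)^-2 = +1.
v=2: v_2(a)=0, v_2(b)=-15; units ≡ 5, 1 (mod 8); ε·ε+αω+βω = 0·0+0·0+-15·1 ≡ 1  ⇒  (a,b)_2 = -1.
v=3: a=3^-2·(≡2), b=3^-8·(≡2) mod 3; (2|3)=-1, (2|3)=-1; (−1)^{-2·-8·1}·(-1)^-8·(-1)^-2 = +1.
v=5: a=5^0·(≡4), b=5^2·(≡4) mod 5; (4|5)=+1, (4|5)=+1; (−1)^{0·2·2}·(+1)^2·(+1)^0 = +1.
v=∞: -19 < 0 and -23374 < 0  ⇒  (a,b)_∞ = -1.
v=31: a=31^0·(≡30), b=31^3·(≡17) mod 31; (30|31)=-1, (17|31)=-1; (−1)^{0·3·15}·(-1)^3·(-1)^0 = -1.
v=7: a=7^2·(≡1), b=7^-2·(≡6) mod 7; (1|7)=+1, (6|7)=-1; (−1)^{2·-2·3}·(+1)^-2·(-1)^2 = +1.
v=11: a=11^2·(≡3), b=11^6·(≡4) mod 11; (3|11)=+1, (4|11)=+1; (−1)^{2·6·5}·(+1)^6·(+1)^2 = +1.
|Ram(-19, -23374)| = 6, even; anisotropic at {2, 13, 19, 29, 31, ∞}.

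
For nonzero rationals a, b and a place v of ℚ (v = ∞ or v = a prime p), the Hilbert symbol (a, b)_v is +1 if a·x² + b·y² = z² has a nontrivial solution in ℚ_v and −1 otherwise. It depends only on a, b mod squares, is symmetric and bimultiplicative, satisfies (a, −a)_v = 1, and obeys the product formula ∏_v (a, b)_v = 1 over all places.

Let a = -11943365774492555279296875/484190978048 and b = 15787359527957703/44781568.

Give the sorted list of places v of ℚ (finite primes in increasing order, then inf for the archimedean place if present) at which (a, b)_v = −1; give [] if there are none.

[2, 7, 23, 41]

(a, b) ≡ (-2870, 299) mod (ℚ^×)²; places V = {2, 3, 5, 7, 13, 23, 29, 31, 41, ∞}.
(a,b)_29: α=0, u≡16; β=-2, v≡25 (mod 29); (16|29)=+1, (25|29)=+1; sign (−1)^0·+1^-2·+1^0 = +1.
(a,b)_23: α=2, u≡21; β=3, v≡3 (mod 23); (21|23)=-1, (3|23)=+1; sign (−1)^0·-1^3·+1^2 = -1.
(a,b)_2: α=-19, β=-12; u≡5, v≡3 (mod 8); ε(u)ε(v)=0·1, αω(v)=-19·1, βω(u)=-12·1; sum ≡ 1  ⇒  -1.
(a,b)_∞: sgn(-2870)=−, sgn(299)=+, so +1.
(a,b)_13: α=2, u≡12; β=-1, v≡4 (mod 13); (12|13)=+1, (4|13)=+1; sign (−1)^0·+1^-1·+1^2 = +1.
(a,b)_31: α=-4, u≡17; β=0, v≡7 (mod 31); (17|31)=-1, (7|31)=+1; sign (−1)^0·-1^0·+1^-4 = +1.
(a,b)_5: α=9, u≡4; β=0, v≡1 (mod 5); (4|5)=+1, (1|5)=+1; sign (−1)^0·+1^0·+1^9 = +1.
(a,b)_3: α=10, u≡1; β=8, v≡2 (mod 3); (1|3)=+1, (2|3)=-1; sign (−1)^0·+1^8·-1^10 = +1.
(a,b)_41: α=3, u≡28; β=2, v≡14 (mod 41); (28|41)=-1, (14|41)=-1; sign (−1)^0·-1^2·-1^3 = -1.
(a,b)_7: α=5, u≡5; β=6, v≡5 (mod 7); (5|7)=-1, (5|7)=-1; sign (−1)^0·-1^6·-1^5 = -1.
|Ram(-2870, 299)| = 4, even; anisotropic at {2, 7, 23, 41}.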